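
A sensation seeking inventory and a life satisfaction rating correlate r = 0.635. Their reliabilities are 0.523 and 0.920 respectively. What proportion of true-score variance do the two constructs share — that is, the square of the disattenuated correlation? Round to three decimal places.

Disattenuated r = 0.635 / √(0.523 × 0.920) = 0.635 / 0.6937 = 0.9154.
Shared true-score variance = 0.9154² = 0.8380 ≈ 0.838.

0.838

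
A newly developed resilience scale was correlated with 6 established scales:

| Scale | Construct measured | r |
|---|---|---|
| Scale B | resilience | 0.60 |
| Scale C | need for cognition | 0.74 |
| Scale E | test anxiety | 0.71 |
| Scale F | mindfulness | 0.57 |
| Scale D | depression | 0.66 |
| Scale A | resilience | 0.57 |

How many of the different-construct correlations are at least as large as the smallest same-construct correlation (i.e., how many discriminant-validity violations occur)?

Convergent (same construct = resilience): Scale B, Scale A.
Smallest convergent = 0.57. Discriminant values: 0.74, 0.71, 0.57, 0.66; count ≥ 0.57 → 4.

4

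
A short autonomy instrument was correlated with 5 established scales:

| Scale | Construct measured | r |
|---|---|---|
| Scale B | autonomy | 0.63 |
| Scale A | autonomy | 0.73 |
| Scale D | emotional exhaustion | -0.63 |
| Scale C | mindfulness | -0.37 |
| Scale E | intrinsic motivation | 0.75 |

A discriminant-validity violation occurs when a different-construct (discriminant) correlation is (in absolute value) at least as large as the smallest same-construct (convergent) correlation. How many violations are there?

Convergent (same construct = autonomy): Scale B, Scale A.
Smallest convergent = 0.63. Discriminant |r|: 0.63, 0.37, 0.75; count ≥ 0.63 → 2.

2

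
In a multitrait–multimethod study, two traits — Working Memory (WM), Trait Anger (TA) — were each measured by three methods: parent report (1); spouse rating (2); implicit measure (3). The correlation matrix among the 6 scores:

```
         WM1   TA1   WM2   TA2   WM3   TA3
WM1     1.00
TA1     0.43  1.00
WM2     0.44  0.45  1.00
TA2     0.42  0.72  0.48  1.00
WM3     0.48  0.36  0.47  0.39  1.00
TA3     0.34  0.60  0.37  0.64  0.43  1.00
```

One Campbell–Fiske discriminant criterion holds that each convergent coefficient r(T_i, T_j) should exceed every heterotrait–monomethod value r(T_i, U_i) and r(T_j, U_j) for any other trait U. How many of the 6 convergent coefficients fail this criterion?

2

Each convergent coefficient versus the relevant comparison correlations:
WM (methods 1·2): 0.44 vs {0.43, 0.48} → fail.
WM (methods 1·3): 0.48 vs {0.43, 0.43} → pass.
WM (methods 2·3): 0.47 vs {0.48, 0.43} → fail.
TA (methods 1·2): 0.72 vs {0.43, 0.48} → pass.
TA (methods 1·3): 0.60 vs {0.43, 0.43} → pass.
TA (methods 2·3): 0.64 vs {0.48, 0.43} → pass.
2 of 6 fail.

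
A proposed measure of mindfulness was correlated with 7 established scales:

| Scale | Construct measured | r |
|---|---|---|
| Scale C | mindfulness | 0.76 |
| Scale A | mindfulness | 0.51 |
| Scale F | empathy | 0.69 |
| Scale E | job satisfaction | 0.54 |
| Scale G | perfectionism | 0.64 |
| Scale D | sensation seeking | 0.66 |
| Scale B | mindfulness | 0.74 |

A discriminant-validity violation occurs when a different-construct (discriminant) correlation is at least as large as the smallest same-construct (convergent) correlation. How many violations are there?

4

Convergent (same construct = mindfulness): Scale C, Scale A, Scale B.
Smallest convergent = 0.51. Discriminant values: 0.69, 0.54, 0.64, 0.66; count ≥ 0.51 → 4.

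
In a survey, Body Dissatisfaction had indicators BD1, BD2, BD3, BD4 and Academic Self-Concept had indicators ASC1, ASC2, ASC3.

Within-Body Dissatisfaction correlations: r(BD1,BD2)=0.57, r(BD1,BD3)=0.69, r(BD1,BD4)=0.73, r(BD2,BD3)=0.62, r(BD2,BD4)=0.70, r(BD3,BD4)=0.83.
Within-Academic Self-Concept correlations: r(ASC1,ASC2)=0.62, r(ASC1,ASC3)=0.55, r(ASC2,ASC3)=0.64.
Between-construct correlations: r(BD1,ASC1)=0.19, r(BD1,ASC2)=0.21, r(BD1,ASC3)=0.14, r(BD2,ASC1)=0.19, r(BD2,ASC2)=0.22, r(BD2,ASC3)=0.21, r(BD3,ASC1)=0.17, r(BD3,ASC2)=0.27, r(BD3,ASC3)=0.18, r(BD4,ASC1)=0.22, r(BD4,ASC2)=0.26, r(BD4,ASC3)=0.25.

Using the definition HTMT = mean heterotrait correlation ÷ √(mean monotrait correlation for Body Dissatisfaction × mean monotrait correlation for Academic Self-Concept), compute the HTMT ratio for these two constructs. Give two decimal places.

Mean between = 2.51/12 = 0.2092.
Mean within-BD = 4.14/6 = 0.6900; mean within-ASC = 1.81/3 = 0.6033.
Geometric mean = √(0.6900 × 0.6033) = 0.6452.
HTMT = 0.2092 / 0.6452 = 0.32.

0.32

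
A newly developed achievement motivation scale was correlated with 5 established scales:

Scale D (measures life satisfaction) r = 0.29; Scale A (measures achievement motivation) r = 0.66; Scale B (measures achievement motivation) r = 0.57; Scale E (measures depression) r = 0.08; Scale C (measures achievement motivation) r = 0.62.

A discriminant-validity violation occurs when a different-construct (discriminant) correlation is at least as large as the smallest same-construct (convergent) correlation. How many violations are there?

0

Convergent (same construct = achievement motivation): Scale A, Scale B, Scale C.
Smallest convergent = 0.57. Discriminant values: 0.29, 0.08; count ≥ 0.57 → 0.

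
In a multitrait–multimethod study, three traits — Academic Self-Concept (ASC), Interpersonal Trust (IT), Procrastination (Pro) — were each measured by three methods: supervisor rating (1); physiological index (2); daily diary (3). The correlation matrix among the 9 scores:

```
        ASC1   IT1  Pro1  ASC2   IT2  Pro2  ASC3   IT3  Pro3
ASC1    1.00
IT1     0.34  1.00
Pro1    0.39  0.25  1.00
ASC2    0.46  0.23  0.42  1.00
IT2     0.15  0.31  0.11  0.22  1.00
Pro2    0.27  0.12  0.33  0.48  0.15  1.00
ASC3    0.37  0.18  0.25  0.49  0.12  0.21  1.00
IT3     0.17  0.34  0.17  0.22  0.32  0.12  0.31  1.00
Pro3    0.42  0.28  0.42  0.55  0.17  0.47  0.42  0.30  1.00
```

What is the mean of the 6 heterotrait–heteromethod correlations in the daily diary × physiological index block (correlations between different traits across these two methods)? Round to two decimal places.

0.23

HTHM values (method 3 × method 2): 0.12, 0.21, 0.22, 0.12, 0.55, 0.17; mean = 1.39/6 = 0.23.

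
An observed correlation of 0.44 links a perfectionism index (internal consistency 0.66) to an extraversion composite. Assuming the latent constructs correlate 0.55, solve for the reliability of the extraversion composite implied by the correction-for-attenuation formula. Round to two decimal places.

r_true = r_obs / √(r_xx · r_yy) ⇒ 0.55 = 0.44 / √(0.66 · r_yy).
√(0.66 · r_yy) = 0.44 / 0.55 = 0.8000; 0.66 · r_yy = 0.6400; r_yy = 0.6400 / 0.66 ≈ 0.97.

0.97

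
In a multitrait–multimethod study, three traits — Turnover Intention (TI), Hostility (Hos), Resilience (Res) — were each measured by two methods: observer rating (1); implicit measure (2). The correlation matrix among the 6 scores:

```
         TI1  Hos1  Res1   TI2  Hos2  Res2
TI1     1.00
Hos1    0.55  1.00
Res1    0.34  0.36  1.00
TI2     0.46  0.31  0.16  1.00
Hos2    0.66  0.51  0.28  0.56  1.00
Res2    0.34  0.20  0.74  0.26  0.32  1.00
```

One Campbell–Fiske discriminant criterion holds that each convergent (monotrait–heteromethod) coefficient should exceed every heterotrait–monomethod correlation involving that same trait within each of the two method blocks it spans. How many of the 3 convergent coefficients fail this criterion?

2

Checking each validity diagonal entry against its comparison values:
TI (methods 1·2): 0.46 vs {0.55, 0.56, 0.34, 0.26} → fail.
Hos (methods 1·2): 0.51 vs {0.55, 0.56, 0.36, 0.32} → fail.
Res (methods 1·2): 0.74 vs {0.34, 0.26, 0.36, 0.32} → pass.
2 of 3 fail.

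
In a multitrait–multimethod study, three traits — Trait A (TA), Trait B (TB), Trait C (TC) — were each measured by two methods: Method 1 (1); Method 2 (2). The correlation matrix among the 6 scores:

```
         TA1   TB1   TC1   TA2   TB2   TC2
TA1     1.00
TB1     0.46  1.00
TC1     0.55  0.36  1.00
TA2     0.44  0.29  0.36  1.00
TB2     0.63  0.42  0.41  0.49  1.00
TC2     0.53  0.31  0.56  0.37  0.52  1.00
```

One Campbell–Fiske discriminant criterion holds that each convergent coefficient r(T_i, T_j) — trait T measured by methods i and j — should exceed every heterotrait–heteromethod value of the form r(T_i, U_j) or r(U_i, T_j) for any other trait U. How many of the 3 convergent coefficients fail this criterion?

Each convergent coefficient versus the relevant comparison correlations:
TA (methods 1·2): 0.44 vs {0.63, 0.29, 0.53, 0.36} → fail.
TB (methods 1·2): 0.42 vs {0.29, 0.63, 0.31, 0.41} → fail.
TC (methods 1·2): 0.56 vs {0.36, 0.53, 0.41, 0.31} → pass.
2 of 3 fail.

2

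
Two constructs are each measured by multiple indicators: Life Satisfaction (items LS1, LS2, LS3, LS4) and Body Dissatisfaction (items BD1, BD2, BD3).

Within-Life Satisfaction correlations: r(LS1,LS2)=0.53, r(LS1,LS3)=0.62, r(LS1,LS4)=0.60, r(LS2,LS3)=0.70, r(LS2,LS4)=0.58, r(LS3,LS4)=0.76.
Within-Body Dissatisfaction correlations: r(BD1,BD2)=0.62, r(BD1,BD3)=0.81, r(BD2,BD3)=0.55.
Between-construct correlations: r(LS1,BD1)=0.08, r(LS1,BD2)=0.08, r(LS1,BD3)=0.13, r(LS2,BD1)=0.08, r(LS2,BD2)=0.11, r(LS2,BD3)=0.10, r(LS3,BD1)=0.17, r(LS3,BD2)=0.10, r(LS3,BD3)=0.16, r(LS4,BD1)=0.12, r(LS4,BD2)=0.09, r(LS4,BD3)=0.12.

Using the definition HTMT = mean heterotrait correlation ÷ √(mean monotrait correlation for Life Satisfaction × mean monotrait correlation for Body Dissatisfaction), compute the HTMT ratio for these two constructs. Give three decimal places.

0.173

Mean between = 1.34/12 = 0.1117.
Mean within-LS = 3.79/6 = 0.6317; mean within-BD = 1.98/3 = 0.6600.
Geometric mean = √(0.6317 × 0.6600) = 0.6457.
HTMT = 0.1117 / 0.6457 = 0.173.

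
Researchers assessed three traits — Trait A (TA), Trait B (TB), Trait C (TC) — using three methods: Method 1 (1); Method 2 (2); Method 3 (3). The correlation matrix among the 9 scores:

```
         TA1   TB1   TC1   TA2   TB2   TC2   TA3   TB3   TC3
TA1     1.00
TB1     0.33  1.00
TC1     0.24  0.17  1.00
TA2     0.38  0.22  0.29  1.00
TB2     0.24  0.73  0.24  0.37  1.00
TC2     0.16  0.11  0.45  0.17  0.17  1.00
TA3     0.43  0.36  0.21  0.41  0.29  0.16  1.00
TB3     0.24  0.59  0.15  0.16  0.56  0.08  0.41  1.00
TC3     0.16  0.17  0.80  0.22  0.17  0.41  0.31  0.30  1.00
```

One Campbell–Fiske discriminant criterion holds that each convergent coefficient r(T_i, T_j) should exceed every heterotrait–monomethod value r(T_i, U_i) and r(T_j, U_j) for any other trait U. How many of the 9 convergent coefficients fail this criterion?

1

Checking each validity diagonal entry against its comparison values:
TA (methods 1·2): 0.38 vs {0.33, 0.37, 0.24, 0.17} → pass.
TA (methods 1·3): 0.43 vs {0.33, 0.41, 0.24, 0.31} → pass.
TA (methods 2·3): 0.41 vs {0.37, 0.41, 0.17, 0.31} → fail.
TB (methods 1·2): 0.73 vs {0.33, 0.37, 0.17, 0.17} → pass.
TB (methods 1·3): 0.59 vs {0.33, 0.41, 0.17, 0.30} → pass.
TB (methods 2·3): 0.56 vs {0.37, 0.41, 0.17, 0.30} → pass.
TC (methods 1·2): 0.45 vs {0.24, 0.17, 0.17, 0.17} → pass.
TC (methods 1·3): 0.80 vs {0.24, 0.31, 0.17, 0.30} → pass.
TC (methods 2·3): 0.41 vs {0.17, 0.31, 0.17, 0.30} → pass.
1 of 9 fail.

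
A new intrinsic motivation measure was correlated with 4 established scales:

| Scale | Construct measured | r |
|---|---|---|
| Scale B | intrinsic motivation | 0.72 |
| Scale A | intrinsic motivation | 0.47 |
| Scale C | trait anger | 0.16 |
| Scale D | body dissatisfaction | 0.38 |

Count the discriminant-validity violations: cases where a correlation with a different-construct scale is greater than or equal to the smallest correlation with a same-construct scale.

0

Convergent (same construct = intrinsic motivation): Scale B, Scale A.
Smallest convergent = 0.47. Discriminant values: 0.16, 0.38; count ≥ 0.47 → 0.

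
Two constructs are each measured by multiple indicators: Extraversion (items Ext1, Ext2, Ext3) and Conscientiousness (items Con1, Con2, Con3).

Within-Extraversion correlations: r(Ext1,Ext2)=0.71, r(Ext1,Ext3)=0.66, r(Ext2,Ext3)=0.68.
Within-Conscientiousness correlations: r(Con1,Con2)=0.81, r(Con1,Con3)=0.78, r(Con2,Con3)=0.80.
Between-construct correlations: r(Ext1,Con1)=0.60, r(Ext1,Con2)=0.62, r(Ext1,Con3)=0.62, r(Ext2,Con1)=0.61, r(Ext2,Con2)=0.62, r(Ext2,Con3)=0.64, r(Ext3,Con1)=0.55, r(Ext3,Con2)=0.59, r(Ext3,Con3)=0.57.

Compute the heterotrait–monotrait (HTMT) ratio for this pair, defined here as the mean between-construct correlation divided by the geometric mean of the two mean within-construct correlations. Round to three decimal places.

Mean heterotrait r = 5.42/9 = 0.6022.
Mean within-Ext = 2.05/3 = 0.6833; mean within-Con = 2.39/3 = 0.7967.
Geometric mean = √(0.6833 × 0.7967) = 0.7378.
HTMT = 0.6022 / 0.7378 = 0.816.

0.816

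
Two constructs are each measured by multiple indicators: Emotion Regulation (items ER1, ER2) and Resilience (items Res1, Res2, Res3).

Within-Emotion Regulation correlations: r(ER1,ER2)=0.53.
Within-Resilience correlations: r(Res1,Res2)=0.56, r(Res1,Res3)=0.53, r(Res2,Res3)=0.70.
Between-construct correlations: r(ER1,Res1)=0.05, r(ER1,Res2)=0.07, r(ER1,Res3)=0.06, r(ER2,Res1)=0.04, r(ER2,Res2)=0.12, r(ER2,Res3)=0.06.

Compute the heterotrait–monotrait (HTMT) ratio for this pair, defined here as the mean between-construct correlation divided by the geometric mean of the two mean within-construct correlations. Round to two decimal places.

Mean heterotrait r = 0.40/6 = 0.0667.
Mean within-ER = 0.53/1 = 0.5300; mean within-Res = 1.79/3 = 0.5967.
Geometric mean = √(0.5300 × 0.5967) = 0.5624.
HTMT = 0.0667 / 0.5624 = 0.12.

0.12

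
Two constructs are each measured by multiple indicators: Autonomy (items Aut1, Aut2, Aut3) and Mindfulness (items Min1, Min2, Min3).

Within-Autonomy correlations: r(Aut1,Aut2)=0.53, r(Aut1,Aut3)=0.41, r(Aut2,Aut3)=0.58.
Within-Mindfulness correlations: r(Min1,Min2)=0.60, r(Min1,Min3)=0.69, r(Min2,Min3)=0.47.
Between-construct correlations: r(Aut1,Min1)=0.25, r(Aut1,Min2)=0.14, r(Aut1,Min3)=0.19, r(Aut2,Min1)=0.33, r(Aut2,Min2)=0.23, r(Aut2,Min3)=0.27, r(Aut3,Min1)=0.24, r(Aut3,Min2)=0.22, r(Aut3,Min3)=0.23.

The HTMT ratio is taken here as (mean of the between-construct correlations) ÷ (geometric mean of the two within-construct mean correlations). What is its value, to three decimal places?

0.428

Mean between = 2.10/9 = 0.2333.
Mean within-Aut = 1.52/3 = 0.5067; mean within-Min = 1.76/3 = 0.5867.
Geometric mean = √(0.5067 × 0.5867) = 0.5452.
HTMT = 0.2333 / 0.5452 = 0.428.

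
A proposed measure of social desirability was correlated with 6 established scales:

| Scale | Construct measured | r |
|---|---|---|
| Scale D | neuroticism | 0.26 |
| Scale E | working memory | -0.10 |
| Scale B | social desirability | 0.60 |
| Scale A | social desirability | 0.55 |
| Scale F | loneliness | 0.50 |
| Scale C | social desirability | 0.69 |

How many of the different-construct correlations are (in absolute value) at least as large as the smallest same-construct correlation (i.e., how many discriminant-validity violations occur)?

0

Convergent (same construct = social desirability): Scale B, Scale A, Scale C.
Smallest convergent = 0.55. Discriminant |r|: 0.26, 0.10, 0.50; count ≥ 0.55 → 0.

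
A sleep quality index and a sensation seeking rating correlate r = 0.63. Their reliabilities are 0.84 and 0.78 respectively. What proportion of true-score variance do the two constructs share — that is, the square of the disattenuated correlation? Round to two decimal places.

0.61

Disattenuated r = 0.63 / √(0.84 × 0.78) = 0.63 / 0.8094 = 0.7784.
Shared true-score variance = 0.7784² = 0.6059 ≈ 0.61.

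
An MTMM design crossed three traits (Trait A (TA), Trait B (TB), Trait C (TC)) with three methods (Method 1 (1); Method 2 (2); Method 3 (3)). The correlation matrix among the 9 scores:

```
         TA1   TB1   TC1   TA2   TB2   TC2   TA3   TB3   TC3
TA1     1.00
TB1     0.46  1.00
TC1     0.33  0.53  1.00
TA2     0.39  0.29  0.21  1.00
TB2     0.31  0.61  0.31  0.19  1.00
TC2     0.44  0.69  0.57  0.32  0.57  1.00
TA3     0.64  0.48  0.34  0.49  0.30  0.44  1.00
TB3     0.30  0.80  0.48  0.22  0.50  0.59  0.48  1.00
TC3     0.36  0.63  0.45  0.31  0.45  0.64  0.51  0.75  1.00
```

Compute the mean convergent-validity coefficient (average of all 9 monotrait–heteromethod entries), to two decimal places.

Convergent values: 0.39, 0.64, 0.49, 0.61, 0.80, 0.50, 0.57, 0.45, 0.64; mean = 5.09/9 = 0.57.

0.57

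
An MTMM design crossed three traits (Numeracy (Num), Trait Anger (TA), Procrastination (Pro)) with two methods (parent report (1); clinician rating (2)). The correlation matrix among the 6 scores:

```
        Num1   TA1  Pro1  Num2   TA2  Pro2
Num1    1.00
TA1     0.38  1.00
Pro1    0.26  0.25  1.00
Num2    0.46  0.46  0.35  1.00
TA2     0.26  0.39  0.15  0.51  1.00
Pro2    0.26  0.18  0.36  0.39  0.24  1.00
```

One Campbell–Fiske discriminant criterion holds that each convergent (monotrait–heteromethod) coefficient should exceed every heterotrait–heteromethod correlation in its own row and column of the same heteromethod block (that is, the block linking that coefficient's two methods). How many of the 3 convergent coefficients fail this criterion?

Checking each validity diagonal entry against its comparison values:
Num (methods 1·2): 0.46 vs {0.26, 0.46, 0.26, 0.35} → fail.
TA (methods 1·2): 0.39 vs {0.46, 0.26, 0.18, 0.15} → fail.
Pro (methods 1·2): 0.36 vs {0.35, 0.26, 0.15, 0.18} → pass.
2 of 3 fail.

2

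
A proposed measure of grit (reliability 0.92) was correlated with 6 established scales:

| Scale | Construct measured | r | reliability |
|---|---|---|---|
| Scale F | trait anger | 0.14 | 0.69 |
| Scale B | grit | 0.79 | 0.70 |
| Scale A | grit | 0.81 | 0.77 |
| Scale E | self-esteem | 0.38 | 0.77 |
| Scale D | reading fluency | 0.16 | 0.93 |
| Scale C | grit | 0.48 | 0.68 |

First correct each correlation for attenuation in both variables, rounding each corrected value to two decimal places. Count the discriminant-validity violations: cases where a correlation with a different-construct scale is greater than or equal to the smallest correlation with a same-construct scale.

0

Disattenuated r (r / √(r_scale · r_new)):
  Scale F (disc): 0.14 / √(0.69·0.92) = 0.18
  Scale B (conv): 0.79 / √(0.70·0.92) = 0.98
  Scale A (conv): 0.81 / √(0.77·0.92) = 0.96
  Scale E (disc): 0.38 / √(0.77·0.92) = 0.45
  Scale D (disc): 0.16 / √(0.93·0.92) = 0.17
  Scale C (conv): 0.48 / √(0.68·0.92) = 0.61
Smallest convergent = 0.61. Discriminant values: 0.18, 0.45, 0.17; count ≥ 0.61 → 0.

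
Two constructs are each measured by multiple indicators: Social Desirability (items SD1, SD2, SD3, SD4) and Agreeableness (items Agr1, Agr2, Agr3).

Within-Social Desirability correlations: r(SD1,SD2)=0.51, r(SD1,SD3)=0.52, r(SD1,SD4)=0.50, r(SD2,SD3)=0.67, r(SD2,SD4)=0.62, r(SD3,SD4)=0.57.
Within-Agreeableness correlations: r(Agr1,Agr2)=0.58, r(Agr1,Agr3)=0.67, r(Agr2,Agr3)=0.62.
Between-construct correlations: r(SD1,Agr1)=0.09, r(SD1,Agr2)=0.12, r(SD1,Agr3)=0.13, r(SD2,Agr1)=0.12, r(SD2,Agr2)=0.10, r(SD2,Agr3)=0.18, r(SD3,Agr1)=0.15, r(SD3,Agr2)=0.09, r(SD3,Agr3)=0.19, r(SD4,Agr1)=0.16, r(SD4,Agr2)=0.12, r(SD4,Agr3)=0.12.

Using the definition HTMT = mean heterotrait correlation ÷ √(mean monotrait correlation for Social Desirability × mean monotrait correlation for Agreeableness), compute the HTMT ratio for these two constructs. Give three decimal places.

Between-construct mean = 1.57/12 = 0.1308.
Mean within-SD = 3.39/6 = 0.5650; mean within-Agr = 1.87/3 = 0.6233.
Geometric mean = √(0.5650 × 0.6233) = 0.5934.
HTMT = 0.1308 / 0.5934 = 0.220.

0.220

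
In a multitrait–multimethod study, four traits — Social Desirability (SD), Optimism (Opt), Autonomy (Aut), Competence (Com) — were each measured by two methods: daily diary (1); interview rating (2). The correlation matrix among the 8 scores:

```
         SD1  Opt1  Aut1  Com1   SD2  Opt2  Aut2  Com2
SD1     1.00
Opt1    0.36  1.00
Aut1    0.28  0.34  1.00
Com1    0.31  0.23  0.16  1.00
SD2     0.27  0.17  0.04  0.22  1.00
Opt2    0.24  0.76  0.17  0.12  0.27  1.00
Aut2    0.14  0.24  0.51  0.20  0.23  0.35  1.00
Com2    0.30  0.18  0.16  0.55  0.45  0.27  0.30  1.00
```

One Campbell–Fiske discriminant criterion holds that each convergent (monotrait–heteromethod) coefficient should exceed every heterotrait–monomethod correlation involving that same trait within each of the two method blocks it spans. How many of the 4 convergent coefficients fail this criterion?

Each convergent coefficient versus the relevant comparison correlations:
SD (methods 1·2): 0.27 vs {0.36, 0.27, 0.28, 0.23, 0.31, 0.45} → fail.
Opt (methods 1·2): 0.76 vs {0.36, 0.27, 0.34, 0.35, 0.23, 0.27} → pass.
Aut (methods 1·2): 0.51 vs {0.28, 0.23, 0.34, 0.35, 0.16, 0.30} → pass.
Com (methods 1·2): 0.55 vs {0.31, 0.45, 0.23, 0.27, 0.16, 0.30} → pass.
1 of 4 fail.

1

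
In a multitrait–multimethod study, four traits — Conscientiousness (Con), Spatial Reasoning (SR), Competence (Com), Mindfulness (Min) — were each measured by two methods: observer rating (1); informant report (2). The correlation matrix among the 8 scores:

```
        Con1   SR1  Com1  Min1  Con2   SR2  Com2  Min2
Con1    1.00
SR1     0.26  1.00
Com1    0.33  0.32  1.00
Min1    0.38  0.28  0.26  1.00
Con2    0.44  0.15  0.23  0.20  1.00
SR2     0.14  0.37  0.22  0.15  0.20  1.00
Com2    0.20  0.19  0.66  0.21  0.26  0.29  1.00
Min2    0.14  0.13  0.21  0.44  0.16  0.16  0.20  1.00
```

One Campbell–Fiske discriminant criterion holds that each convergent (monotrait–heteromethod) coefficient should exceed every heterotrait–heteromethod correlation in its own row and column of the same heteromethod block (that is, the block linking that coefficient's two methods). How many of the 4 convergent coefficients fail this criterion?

0

Convergent coefficients and their comparison sets:
Con (methods 1·2): 0.44 vs {0.14, 0.15, 0.20, 0.23, 0.14, 0.20} → pass.
SR (methods 1·2): 0.37 vs {0.15, 0.14, 0.19, 0.22, 0.13, 0.15} → pass.
Com (methods 1·2): 0.66 vs {0.23, 0.20, 0.22, 0.19, 0.21, 0.21} → pass.
Min (methods 1·2): 0.44 vs {0.20, 0.14, 0.15, 0.13, 0.21, 0.21} → pass.
0 of 4 fail.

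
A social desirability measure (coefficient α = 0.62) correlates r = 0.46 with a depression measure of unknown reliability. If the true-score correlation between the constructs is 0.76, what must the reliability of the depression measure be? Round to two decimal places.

r_true = r_obs / √(r_xx · r_yy) ⇒ 0.76 = 0.46 / √(0.62 · r_yy).
√(0.62 · r_yy) = 0.46 / 0.76 = 0.6053; 0.62 · r_yy = 0.3664; r_yy = 0.3664 / 0.62 ≈ 0.59.

0.59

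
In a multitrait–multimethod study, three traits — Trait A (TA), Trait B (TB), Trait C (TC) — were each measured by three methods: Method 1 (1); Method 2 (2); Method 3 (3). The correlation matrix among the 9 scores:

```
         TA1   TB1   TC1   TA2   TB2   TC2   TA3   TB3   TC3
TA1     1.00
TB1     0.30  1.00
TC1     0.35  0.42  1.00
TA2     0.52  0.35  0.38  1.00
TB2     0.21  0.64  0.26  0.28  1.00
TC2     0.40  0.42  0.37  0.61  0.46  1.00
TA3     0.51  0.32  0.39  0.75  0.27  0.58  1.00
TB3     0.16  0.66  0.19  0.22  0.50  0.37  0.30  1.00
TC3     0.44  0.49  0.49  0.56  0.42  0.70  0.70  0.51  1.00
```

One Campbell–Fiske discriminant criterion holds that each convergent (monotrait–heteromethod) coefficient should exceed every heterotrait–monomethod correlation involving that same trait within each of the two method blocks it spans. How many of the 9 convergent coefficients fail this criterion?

Each convergent coefficient versus the relevant comparison correlations:
TA (methods 1·2): 0.52 vs {0.30, 0.28, 0.35, 0.61} → fail.
TA (methods 1·3): 0.51 vs {0.30, 0.30, 0.35, 0.70} → fail.
TA (methods 2·3): 0.75 vs {0.28, 0.30, 0.61, 0.70} → pass.
TB (methods 1·2): 0.64 vs {0.30, 0.28, 0.42, 0.46} → pass.
TB (methods 1·3): 0.66 vs {0.30, 0.30, 0.42, 0.51} → pass.
TB (methods 2·3): 0.50 vs {0.28, 0.30, 0.46, 0.51} → fail.
TC (methods 1·2): 0.37 vs {0.35, 0.61, 0.42, 0.46} → fail.
TC (methods 1·3): 0.49 vs {0.35, 0.70, 0.42, 0.51} → fail.
TC (methods 2·3): 0.70 vs {0.61, 0.70, 0.46, 0.51} → fail.
6 of 9 fail.

6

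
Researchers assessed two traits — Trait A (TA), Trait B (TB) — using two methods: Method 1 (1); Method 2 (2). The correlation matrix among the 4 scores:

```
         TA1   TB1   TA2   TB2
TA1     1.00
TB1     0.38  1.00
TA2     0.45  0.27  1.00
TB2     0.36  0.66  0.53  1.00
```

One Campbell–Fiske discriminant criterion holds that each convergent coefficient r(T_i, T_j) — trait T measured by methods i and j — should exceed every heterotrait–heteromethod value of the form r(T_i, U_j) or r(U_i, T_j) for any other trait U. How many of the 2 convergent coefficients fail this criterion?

0

Convergent coefficients and their comparison sets:
TA (methods 1·2): 0.45 vs {0.36, 0.27} → pass.
TB (methods 1·2): 0.66 vs {0.27, 0.36} → pass.
0 of 2 fail.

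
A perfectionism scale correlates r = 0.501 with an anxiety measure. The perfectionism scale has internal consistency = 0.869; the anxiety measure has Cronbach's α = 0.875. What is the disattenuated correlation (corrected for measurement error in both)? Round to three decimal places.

r_true = r_obs / √(r_xx · r_yy) = 0.501 / √(0.869 × 0.875) = 0.501 / √0.760375 = 0.501 / 0.8720 ≈ 0.575.

0.575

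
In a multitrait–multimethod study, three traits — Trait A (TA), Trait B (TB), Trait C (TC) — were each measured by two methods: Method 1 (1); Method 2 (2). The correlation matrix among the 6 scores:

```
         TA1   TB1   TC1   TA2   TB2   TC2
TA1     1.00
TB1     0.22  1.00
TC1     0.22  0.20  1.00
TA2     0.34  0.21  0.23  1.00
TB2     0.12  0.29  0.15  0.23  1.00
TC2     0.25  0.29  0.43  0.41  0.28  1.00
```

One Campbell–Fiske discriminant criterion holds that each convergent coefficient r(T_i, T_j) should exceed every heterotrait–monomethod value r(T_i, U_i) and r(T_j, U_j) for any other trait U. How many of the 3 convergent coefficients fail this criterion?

1

Checking each validity diagonal entry against its comparison values:
TA (methods 1·2): 0.34 vs {0.22, 0.23, 0.22, 0.41} → fail.
TB (methods 1·2): 0.29 vs {0.22, 0.23, 0.20, 0.28} → pass.
TC (methods 1·2): 0.43 vs {0.22, 0.41, 0.20, 0.28} → pass.
1 of 3 fail.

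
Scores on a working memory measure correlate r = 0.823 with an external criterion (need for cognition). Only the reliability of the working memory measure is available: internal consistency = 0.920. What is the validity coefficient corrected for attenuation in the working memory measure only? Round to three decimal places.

Single correction: r_c = r_obs / √r_xx = 0.823 / √0.920 = 0.823 / 0.9592 ≈ 0.858.

0.858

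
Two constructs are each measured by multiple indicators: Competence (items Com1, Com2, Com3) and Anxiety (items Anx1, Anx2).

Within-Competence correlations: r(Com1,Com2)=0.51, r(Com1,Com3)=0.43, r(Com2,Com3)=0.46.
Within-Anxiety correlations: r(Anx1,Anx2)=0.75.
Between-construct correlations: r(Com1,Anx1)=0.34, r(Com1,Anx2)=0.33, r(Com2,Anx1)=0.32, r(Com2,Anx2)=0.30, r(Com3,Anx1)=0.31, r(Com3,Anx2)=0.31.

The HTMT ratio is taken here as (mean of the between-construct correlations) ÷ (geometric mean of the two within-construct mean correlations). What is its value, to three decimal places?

0.538

Between-construct mean = 1.91/6 = 0.3183.
Mean within-Com = 1.40/3 = 0.4667; mean within-Anx = 0.75/1 = 0.7500.
Geometric mean = √(0.4667 × 0.7500) = 0.5916.
HTMT = 0.3183 / 0.5916 = 0.538.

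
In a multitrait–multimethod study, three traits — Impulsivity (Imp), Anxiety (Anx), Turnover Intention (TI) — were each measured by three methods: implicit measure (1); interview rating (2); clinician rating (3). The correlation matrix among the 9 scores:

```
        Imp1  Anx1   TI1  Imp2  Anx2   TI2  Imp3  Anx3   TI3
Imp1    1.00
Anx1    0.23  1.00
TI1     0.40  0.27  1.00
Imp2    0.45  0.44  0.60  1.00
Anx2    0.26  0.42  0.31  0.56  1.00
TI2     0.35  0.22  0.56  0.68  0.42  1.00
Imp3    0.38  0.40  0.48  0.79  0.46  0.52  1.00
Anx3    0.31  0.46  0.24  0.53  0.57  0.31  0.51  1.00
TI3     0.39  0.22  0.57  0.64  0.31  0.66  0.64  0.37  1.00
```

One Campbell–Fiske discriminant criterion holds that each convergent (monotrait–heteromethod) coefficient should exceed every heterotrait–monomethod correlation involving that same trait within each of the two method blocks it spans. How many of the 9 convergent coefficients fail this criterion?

Checking each validity diagonal entry against its comparison values:
Imp (methods 1·2): 0.45 vs {0.23, 0.56, 0.40, 0.68} → fail.
Imp (methods 1·3): 0.38 vs {0.23, 0.51, 0.40, 0.64} → fail.
Imp (methods 2·3): 0.79 vs {0.56, 0.51, 0.68, 0.64} → pass.
Anx (methods 1·2): 0.42 vs {0.23, 0.56, 0.27, 0.42} → fail.
Anx (methods 1·3): 0.46 vs {0.23, 0.51, 0.27, 0.37} → fail.
Anx (methods 2·3): 0.57 vs {0.56, 0.51, 0.42, 0.37} → pass.
TI (methods 1·2): 0.56 vs {0.40, 0.68, 0.27, 0.42} → fail.
TI (methods 1·3): 0.57 vs {0.40, 0.64, 0.27, 0.37} → fail.
TI (methods 2·3): 0.66 vs {0.68, 0.64, 0.42, 0.37} → fail.
7 of 9 fail.

7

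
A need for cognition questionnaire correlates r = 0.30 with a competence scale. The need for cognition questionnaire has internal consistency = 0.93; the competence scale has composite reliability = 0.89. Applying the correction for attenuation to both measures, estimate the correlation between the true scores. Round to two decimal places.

0.33

r_true = r_obs / √(r_xx · r_yy) = 0.30 / √(0.93 × 0.89) = 0.30 / √0.8277 = 0.30 / 0.9098 ≈ 0.33.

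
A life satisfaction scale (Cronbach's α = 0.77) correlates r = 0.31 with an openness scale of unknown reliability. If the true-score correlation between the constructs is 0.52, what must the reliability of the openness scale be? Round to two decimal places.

r_true = r_obs / √(r_xx · r_yy) ⇒ 0.52 = 0.31 / √(0.77 · r_yy).
√(0.77 · r_yy) = 0.31 / 0.52 = 0.5962; 0.77 · r_yy = 0.3555; r_yy = 0.3555 / 0.77 ≈ 0.46.

0.46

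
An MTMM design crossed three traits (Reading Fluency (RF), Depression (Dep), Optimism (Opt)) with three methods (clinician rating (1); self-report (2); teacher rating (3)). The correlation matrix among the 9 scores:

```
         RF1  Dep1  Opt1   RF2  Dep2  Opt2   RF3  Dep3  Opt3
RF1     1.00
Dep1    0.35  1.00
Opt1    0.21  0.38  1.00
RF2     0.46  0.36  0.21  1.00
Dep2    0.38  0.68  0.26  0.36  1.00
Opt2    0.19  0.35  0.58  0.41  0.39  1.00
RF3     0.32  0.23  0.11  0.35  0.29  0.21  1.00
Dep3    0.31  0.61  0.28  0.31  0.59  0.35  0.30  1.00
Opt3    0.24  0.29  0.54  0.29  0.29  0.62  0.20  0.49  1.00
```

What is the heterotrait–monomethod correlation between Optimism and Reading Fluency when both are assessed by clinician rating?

0.21

Different traits, same method: r(Opt1, RF1) = 0.21.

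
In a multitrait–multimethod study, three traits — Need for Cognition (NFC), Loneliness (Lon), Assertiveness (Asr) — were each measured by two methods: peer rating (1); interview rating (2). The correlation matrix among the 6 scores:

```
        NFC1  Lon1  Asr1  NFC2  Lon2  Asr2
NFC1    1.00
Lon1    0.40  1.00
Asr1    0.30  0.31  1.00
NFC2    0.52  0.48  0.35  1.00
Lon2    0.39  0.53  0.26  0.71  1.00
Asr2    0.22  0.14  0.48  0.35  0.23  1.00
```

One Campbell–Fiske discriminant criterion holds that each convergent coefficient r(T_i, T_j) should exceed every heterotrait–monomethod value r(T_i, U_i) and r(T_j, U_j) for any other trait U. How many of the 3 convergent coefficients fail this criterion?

2

Checking each validity diagonal entry against its comparison values:
NFC (methods 1·2): 0.52 vs {0.40, 0.71, 0.30, 0.35} → fail.
Lon (methods 1·2): 0.53 vs {0.40, 0.71, 0.31, 0.23} → fail.
Asr (methods 1·2): 0.48 vs {0.30, 0.35, 0.31, 0.23} → pass.
2 of 3 fail.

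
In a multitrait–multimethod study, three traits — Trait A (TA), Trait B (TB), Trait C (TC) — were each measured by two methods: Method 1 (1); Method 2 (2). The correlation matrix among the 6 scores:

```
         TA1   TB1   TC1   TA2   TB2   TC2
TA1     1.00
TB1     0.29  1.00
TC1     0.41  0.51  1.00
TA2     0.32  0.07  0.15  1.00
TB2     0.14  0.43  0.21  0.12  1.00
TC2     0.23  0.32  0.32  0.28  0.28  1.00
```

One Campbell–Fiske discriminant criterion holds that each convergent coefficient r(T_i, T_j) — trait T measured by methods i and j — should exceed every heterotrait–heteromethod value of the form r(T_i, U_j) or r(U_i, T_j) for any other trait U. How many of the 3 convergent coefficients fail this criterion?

1

Checking each validity diagonal entry against its comparison values:
TA (methods 1·2): 0.32 vs {0.14, 0.07, 0.23, 0.15} → pass.
TB (methods 1·2): 0.43 vs {0.07, 0.14, 0.32, 0.21} → pass.
TC (methods 1·2): 0.32 vs {0.15, 0.23, 0.21, 0.32} → fail.
1 of 3 fail.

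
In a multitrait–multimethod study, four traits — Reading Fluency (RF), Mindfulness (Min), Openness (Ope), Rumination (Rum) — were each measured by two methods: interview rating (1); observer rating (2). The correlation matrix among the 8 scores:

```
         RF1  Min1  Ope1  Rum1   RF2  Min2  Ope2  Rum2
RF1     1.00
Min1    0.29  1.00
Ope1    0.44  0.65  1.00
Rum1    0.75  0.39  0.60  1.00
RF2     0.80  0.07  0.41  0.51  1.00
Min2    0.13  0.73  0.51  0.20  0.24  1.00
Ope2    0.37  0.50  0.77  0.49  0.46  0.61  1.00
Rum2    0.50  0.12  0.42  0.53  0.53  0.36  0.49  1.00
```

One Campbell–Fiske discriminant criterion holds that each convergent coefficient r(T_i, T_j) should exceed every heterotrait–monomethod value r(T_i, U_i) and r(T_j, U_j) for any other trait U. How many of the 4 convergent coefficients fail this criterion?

1

Each convergent coefficient versus the relevant comparison correlations:
RF (methods 1·2): 0.80 vs {0.29, 0.24, 0.44, 0.46, 0.75, 0.53} → pass.
Min (methods 1·2): 0.73 vs {0.29, 0.24, 0.65, 0.61, 0.39, 0.36} → pass.
Ope (methods 1·2): 0.77 vs {0.44, 0.46, 0.65, 0.61, 0.60, 0.49} → pass.
Rum (methods 1·2): 0.53 vs {0.75, 0.53, 0.39, 0.36, 0.60, 0.49} → fail.
1 of 4 fail.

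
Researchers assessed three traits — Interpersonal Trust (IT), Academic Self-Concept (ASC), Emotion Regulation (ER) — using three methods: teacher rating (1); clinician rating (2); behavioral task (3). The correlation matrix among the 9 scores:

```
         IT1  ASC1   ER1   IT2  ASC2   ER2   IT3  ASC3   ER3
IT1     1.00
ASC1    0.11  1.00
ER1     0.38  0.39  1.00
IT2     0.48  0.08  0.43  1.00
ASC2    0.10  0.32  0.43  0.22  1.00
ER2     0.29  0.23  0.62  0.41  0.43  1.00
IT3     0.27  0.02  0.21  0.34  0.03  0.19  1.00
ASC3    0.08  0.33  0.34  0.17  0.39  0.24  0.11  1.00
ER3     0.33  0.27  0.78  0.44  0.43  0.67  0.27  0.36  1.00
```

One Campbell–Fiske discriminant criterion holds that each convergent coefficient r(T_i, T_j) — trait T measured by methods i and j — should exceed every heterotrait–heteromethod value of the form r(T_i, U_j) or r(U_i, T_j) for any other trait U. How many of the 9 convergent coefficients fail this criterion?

5

Convergent coefficients and their comparison sets:
IT (methods 1·2): 0.48 vs {0.10, 0.08, 0.29, 0.43} → pass.
IT (methods 1·3): 0.27 vs {0.08, 0.02, 0.33, 0.21} → fail.
IT (methods 2·3): 0.34 vs {0.17, 0.03, 0.44, 0.19} → fail.
ASC (methods 1·2): 0.32 vs {0.08, 0.10, 0.23, 0.43} → fail.
ASC (methods 1·3): 0.33 vs {0.02, 0.08, 0.27, 0.34} → fail.
ASC (methods 2·3): 0.39 vs {0.03, 0.17, 0.43, 0.24} → fail.
ER (methods 1·2): 0.62 vs {0.43, 0.29, 0.43, 0.23} → pass.
ER (methods 1·3): 0.78 vs {0.21, 0.33, 0.34, 0.27} → pass.
ER (methods 2·3): 0.67 vs {0.19, 0.44, 0.24, 0.43} → pass.
5 of 9 fail.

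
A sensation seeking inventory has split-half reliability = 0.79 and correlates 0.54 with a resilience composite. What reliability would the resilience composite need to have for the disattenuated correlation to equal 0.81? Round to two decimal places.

r_true = r_obs / √(r_xx · r_yy) ⇒ 0.81 = 0.54 / √(0.79 · r_yy).
√(0.79 · r_yy) = 0.54 / 0.81 = 0.6667; 0.79 · r_yy = 0.4445; r_yy = 0.4445 / 0.79 ≈ 0.56.

0.56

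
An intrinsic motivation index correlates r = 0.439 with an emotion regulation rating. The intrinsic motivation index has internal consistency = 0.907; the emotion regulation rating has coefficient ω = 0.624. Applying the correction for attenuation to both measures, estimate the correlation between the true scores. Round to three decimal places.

0.584

r_true = r_obs / √(r_xx · r_yy) = 0.439 / √(0.907 × 0.624) = 0.439 / √0.565968 = 0.439 / 0.7523 ≈ 0.584.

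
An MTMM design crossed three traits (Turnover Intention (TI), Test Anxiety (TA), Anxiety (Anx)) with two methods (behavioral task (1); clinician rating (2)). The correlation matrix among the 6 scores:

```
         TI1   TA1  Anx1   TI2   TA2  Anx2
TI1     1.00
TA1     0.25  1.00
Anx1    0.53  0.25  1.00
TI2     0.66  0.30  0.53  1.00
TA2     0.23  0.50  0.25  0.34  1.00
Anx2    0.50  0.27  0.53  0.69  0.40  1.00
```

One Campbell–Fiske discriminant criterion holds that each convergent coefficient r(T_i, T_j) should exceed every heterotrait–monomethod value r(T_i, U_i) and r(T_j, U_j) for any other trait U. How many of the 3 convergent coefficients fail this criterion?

2

Convergent coefficients and their comparison sets:
TI (methods 1·2): 0.66 vs {0.25, 0.34, 0.53, 0.69} → fail.
TA (methods 1·2): 0.50 vs {0.25, 0.34, 0.25, 0.40} → pass.
Anx (methods 1·2): 0.53 vs {0.53, 0.69, 0.25, 0.40} → fail.
2 of 3 fail.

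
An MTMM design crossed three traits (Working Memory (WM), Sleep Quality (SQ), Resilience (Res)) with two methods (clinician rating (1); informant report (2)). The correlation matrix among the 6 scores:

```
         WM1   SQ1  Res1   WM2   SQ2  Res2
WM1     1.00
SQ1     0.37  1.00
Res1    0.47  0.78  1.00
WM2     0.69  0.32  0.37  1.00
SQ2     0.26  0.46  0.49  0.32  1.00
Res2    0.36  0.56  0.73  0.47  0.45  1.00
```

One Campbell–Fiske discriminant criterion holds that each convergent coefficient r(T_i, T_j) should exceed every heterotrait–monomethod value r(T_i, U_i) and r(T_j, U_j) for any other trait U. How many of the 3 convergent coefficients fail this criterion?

Each convergent coefficient versus the relevant comparison correlations:
WM (methods 1·2): 0.69 vs {0.37, 0.32, 0.47, 0.47} → pass.
SQ (methods 1·2): 0.46 vs {0.37, 0.32, 0.78, 0.45} → fail.
Res (methods 1·2): 0.73 vs {0.47, 0.47, 0.78, 0.45} → fail.
2 of 3 fail.

2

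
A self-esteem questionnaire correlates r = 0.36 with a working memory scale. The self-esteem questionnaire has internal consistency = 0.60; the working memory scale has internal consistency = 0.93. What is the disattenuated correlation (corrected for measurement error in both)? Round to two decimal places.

0.48

r_true = r_obs / √(r_xx · r_yy) = 0.36 / √(0.60 × 0.93) = 0.36 / √0.5580 = 0.36 / 0.7470 ≈ 0.48.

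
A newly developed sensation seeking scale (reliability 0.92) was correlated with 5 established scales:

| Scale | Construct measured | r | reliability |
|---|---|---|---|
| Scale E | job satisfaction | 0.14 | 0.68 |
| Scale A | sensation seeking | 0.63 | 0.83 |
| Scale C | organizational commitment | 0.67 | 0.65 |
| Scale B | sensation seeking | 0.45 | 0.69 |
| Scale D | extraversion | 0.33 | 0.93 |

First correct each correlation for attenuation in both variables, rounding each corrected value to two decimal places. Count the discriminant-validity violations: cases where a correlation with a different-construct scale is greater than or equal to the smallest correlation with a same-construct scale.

1

Disattenuated r (r / √(r_scale · r_new)):
  Scale E (disc): 0.14 / √(0.68·0.92) = 0.18
  Scale A (conv): 0.63 / √(0.83·0.92) = 0.72
  Scale C (disc): 0.67 / √(0.65·0.92) = 0.87
  Scale B (conv): 0.45 / √(0.69·0.92) = 0.56
  Scale D (disc): 0.33 / √(0.93·0.92) = 0.36
Smallest convergent = 0.56. Discriminant values: 0.18, 0.87, 0.36; count ≥ 0.56 → 1.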